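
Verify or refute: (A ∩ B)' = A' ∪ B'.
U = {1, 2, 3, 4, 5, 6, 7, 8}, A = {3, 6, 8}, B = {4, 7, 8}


LHS: A ∩ B = {8}
(A ∩ B)' = U \ (A ∩ B) = {1, 2, 3, 4, 5, 6, 7}
A' = {1, 2, 4, 5, 7}, B' = {1, 2, 3, 5, 6}
Claimed RHS: A' ∪ B' = {1, 2, 3, 4, 5, 6, 7}
Identity is VALID: LHS = RHS = {1, 2, 3, 4, 5, 6, 7} ✓

Identity is valid. (A ∩ B)' = A' ∪ B' = {1, 2, 3, 4, 5, 6, 7}


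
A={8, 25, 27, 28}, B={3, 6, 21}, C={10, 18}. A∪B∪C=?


A ∪ B = {3, 6, 8, 21, 25, 27, 28}
(A ∪ B) ∪ C = {3, 6, 8, 10, 18, 21, 25, 27, 28}

A ∪ B ∪ C = {3, 6, 8, 10, 18, 21, 25, 27, 28}


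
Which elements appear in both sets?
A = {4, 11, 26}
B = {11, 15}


A ∩ B = elements in both A and B
A = {4, 11, 26}
B = {11, 15}
A ∩ B = {11}

A ∩ B = {11}


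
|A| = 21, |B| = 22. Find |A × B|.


|A × B| = |A| × |B|
= 21 × 22
= 462

|A × B| = 462


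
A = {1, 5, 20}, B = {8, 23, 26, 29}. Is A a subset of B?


A ⊆ B means every element of A is in B.
Elements in A not in B: {1, 5, 20}
So A ⊄ B.

No, A ⊄ B


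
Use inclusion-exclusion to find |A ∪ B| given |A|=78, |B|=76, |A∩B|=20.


|A ∪ B| = |A| + |B| - |A ∩ B|
= 78 + 76 - 20
= 134

|A ∪ B| = 134


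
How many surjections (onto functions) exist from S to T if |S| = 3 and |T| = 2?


n = |S| = 3, k = |T| = 2. Surjections via inclusion-exclusion:
S(n,k) = Σ(-1)^i × C(k,i) × (k-i)^n, i=0 to k
i=0: (-1)^0×C(2,0)×2^3 = 8
i=1: (-1)^1×C(2,1)×1^3 = -2
i=2: (-1)^2×C(2,2)×0^3 = 0
Total = 6

Number of surjections = 6


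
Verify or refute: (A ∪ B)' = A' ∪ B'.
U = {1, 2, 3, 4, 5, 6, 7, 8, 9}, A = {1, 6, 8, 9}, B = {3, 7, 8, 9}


LHS: A ∪ B = {1, 3, 6, 7, 8, 9}
(A ∪ B)' = U \ (A ∪ B) = {2, 4, 5}
A' = {2, 3, 4, 5, 7}, B' = {1, 2, 4, 5, 6}
Claimed RHS: A' ∪ B' = {1, 2, 3, 4, 5, 6, 7}
Identity is INVALID: LHS = {2, 4, 5} but the RHS claimed here equals {1, 2, 3, 4, 5, 6, 7}. The correct form is (A ∪ B)' = A' ∩ B'.

Identity is invalid: (A ∪ B)' = {2, 4, 5} but A' ∪ B' = {1, 2, 3, 4, 5, 6, 7}. The correct De Morgan law is (A ∪ B)' = A' ∩ B'.


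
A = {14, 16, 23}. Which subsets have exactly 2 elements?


|A| = 3, so A has C(3,2) = 3 subsets of size 2.
Enumerate by choosing 2 elements from A at a time:
{14, 16}, {14, 23}, {16, 23}

2-element subsets (3 total): {14, 16}, {14, 23}, {16, 23}


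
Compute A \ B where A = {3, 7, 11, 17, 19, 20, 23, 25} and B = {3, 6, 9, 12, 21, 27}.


A \ B = elements in A but not in B
A = {3, 7, 11, 17, 19, 20, 23, 25}
B = {3, 6, 9, 12, 21, 27}
Remove from A any elements in B
A \ B = {7, 11, 17, 19, 20, 23, 25}

A \ B = {7, 11, 17, 19, 20, 23, 25}


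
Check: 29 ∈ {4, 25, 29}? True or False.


A = {4, 25, 29}
Checking if 29 is in A
29 is in A → True

29 ∈ A


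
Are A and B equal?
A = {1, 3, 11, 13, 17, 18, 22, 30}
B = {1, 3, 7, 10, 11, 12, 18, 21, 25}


Two sets are equal iff they have exactly the same elements.
A = {1, 3, 11, 13, 17, 18, 22, 30}
B = {1, 3, 7, 10, 11, 12, 18, 21, 25}
Differences: {7, 10, 12, 13, 17, 21, 22, 25, 30}
A ≠ B

No, A ≠ B


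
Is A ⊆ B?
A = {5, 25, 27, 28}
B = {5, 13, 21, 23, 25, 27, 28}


A ⊆ B means every element of A is in B.
All elements of A are in B.
So A ⊆ B.

Yes, A ⊆ B


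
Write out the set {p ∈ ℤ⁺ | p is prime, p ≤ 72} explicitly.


Checking each candidate:
Condition: primes ≤ 72
Result = {2, 3, 5, 7, 11, 13, 17, 19, 23, 29, 31, 37, 41, 43, 47, 53, 59, 61, 67, 71}

{2, 3, 5, 7, 11, 13, 17, 19, 23, 29, 31, 37, 41, 43, 47, 53, 59, 61, 67, 71}


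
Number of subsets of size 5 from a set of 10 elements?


C(n,k) = n! / (k!(n-k)!)
C(10,5) = 10! / (5!5!)
= 252

C(10,5) = 252


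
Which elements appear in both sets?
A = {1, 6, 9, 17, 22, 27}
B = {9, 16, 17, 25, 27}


A ∩ B = elements in both A and B
A = {1, 6, 9, 17, 22, 27}
B = {9, 16, 17, 25, 27}
A ∩ B = {9, 17, 27}

A ∩ B = {9, 17, 27}


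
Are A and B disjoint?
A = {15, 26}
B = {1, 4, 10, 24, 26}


Disjoint means A ∩ B = ∅.
A ∩ B = {26}
A ∩ B ≠ ∅, so A and B are NOT disjoint.

No, A and B are not disjoint (A ∩ B = {26})


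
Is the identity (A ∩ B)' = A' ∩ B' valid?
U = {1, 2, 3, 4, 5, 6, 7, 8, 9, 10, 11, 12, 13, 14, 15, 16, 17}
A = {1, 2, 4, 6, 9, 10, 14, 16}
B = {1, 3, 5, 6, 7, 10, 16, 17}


LHS: A ∩ B = {1, 6, 10, 16}
(A ∩ B)' = U \ (A ∩ B) = {2, 3, 4, 5, 7, 8, 9, 11, 12, 13, 14, 15, 17}
A' = {3, 5, 7, 8, 11, 12, 13, 15, 17}, B' = {2, 4, 8, 9, 11, 12, 13, 14, 15}
Claimed RHS: A' ∩ B' = {8, 11, 12, 13, 15}
Identity is INVALID: LHS = {2, 3, 4, 5, 7, 8, 9, 11, 12, 13, 14, 15, 17} but the RHS claimed here equals {8, 11, 12, 13, 15}. The correct form is (A ∩ B)' = A' ∪ B'.

Identity is invalid: (A ∩ B)' = {2, 3, 4, 5, 7, 8, 9, 11, 12, 13, 14, 15, 17} but A' ∩ B' = {8, 11, 12, 13, 15}. The correct De Morgan law is (A ∩ B)' = A' ∪ B'.


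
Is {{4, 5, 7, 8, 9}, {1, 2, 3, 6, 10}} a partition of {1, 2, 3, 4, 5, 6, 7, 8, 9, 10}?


A partition requires: (1) non-empty parts, (2) pairwise disjoint, (3) union = U
Parts: {4, 5, 7, 8, 9}, {1, 2, 3, 6, 10}
Union of parts: {1, 2, 3, 4, 5, 6, 7, 8, 9, 10}
U = {1, 2, 3, 4, 5, 6, 7, 8, 9, 10}
All non-empty? True
Pairwise disjoint? True
Covers U? True

Yes, valid partition


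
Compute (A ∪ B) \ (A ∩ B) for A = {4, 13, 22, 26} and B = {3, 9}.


A △ B = (A \ B) ∪ (B \ A) = elements in exactly one of A or B
A \ B = {4, 13, 22, 26}
B \ A = {3, 9}
A △ B = {3, 4, 9, 13, 22, 26}

A △ B = {3, 4, 9, 13, 22, 26}


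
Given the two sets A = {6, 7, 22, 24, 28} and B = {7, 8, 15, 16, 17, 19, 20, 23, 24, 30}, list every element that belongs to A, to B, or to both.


A ∪ B = all elements in A or B (or both)
A = {6, 7, 22, 24, 28}
B = {7, 8, 15, 16, 17, 19, 20, 23, 24, 30}
A ∪ B = {6, 7, 8, 15, 16, 17, 19, 20, 22, 23, 24, 28, 30}

A ∪ B = {6, 7, 8, 15, 16, 17, 19, 20, 22, 23, 24, 28, 30}


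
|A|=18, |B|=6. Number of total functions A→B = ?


Each of |A| = 18 inputs maps to any of |B| = 6 outputs.
# functions = |B|^|A| = 6^18
= 101559956668416

Number of functions = 101559956668416


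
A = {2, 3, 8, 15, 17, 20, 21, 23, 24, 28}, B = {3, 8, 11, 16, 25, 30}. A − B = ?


A \ B = elements in A but not in B
A = {2, 3, 8, 15, 17, 20, 21, 23, 24, 28}
B = {3, 8, 11, 16, 25, 30}
Remove from A any elements in B
A \ B = {2, 15, 17, 20, 21, 23, 24, 28}

A \ B = {2, 15, 17, 20, 21, 23, 24, 28}


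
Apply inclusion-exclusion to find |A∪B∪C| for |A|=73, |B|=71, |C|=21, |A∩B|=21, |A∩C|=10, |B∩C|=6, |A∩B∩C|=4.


|A∪B∪C| = |A|+|B|+|C| - |A∩B|-|A∩C|-|B∩C| + |A∩B∩C|
= 73+71+21 - 21-10-6 + 4
= 165 - 37 + 4
= 132

|A ∪ B ∪ C| = 132


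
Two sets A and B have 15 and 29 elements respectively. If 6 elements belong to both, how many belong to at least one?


|A ∪ B| = |A| + |B| - |A ∩ B|
= 15 + 29 - 6
= 38

|A ∪ B| = 38


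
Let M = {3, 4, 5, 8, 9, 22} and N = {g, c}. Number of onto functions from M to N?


n = |M| = 6, k = |N| = 2. Surjections via inclusion-exclusion:
S(n,k) = Σ(-1)^i × C(k,i) × (k-i)^n, i=0 to k
i=0: (-1)^0×C(2,0)×2^6 = 64
i=1: (-1)^1×C(2,1)×1^6 = -2
i=2: (-1)^2×C(2,2)×0^6 = 0
Total = 62

Number of surjections = 62


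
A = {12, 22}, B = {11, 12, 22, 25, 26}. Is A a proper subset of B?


A ⊂ B requires: A ⊆ B AND A ≠ B.
A ⊆ B? Yes
A = B? No
A ⊂ B: Yes (A is a proper subset of B)

Yes, A ⊂ B


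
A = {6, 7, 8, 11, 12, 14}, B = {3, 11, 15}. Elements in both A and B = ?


A = {6, 7, 8, 11, 12, 14}
B = {3, 11, 15}
Region: in both A and B
Elements: {11}

Elements in both A and B: {11}


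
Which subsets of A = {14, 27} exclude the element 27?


A subset of A that omits 27 is a subset of A \ {27}, so there are 2^(n-1) = 2^1 = 2 of them.
Subsets excluding 27: ∅, {14}

Subsets excluding 27 (2 total): ∅, {14}


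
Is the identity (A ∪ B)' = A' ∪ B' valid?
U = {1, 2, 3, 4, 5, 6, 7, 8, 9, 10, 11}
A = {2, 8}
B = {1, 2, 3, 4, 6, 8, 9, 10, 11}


LHS: A ∪ B = {1, 2, 3, 4, 6, 8, 9, 10, 11}
(A ∪ B)' = U \ (A ∪ B) = {5, 7}
A' = {1, 3, 4, 5, 6, 7, 9, 10, 11}, B' = {5, 7}
Claimed RHS: A' ∪ B' = {1, 3, 4, 5, 6, 7, 9, 10, 11}
Identity is INVALID: LHS = {5, 7} but the RHS claimed here equals {1, 3, 4, 5, 6, 7, 9, 10, 11}. The correct form is (A ∪ B)' = A' ∩ B'.

Identity is invalid: (A ∪ B)' = {5, 7} but A' ∪ B' = {1, 3, 4, 5, 6, 7, 9, 10, 11}. The correct De Morgan law is (A ∪ B)' = A' ∩ B'.


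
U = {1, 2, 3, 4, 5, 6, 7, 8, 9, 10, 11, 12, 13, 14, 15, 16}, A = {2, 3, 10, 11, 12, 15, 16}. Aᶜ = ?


Aᶜ = U \ A = elements in U but not in A
U = {1, 2, 3, 4, 5, 6, 7, 8, 9, 10, 11, 12, 13, 14, 15, 16}
A = {2, 3, 10, 11, 12, 15, 16}
Aᶜ = {1, 4, 5, 6, 7, 8, 9, 13, 14}

Aᶜ = {1, 4, 5, 6, 7, 8, 9, 13, 14}


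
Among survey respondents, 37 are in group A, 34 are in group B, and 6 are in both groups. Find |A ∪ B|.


|A ∪ B| = |A| + |B| - |A ∩ B|
= 37 + 34 - 6
= 65

|A ∪ B| = 65


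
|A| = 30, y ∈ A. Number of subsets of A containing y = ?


Subsets of A containing y correspond to subsets of A \ {y}, which has 29 elements.
Count = 2^(n-1) = 2^29
= 536870912

Number of subsets containing y = 536870912


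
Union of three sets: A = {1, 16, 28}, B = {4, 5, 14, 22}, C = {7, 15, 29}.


A ∪ B = {1, 4, 5, 14, 16, 22, 28}
(A ∪ B) ∪ C = {1, 4, 5, 7, 14, 15, 16, 22, 28, 29}

A ∪ B ∪ C = {1, 4, 5, 7, 14, 15, 16, 22, 28, 29}


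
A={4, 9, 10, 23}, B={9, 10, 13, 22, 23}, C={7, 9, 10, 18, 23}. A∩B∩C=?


A ∩ B = {9, 10, 23}
(A ∩ B) ∩ C = {9, 10, 23}

A ∩ B ∩ C = {9, 10, 23}


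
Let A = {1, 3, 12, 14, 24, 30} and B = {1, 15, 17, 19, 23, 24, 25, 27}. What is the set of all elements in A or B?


A ∪ B = all elements in A or B (or both)
A = {1, 3, 12, 14, 24, 30}
B = {1, 15, 17, 19, 23, 24, 25, 27}
A ∪ B = {1, 3, 12, 14, 15, 17, 19, 23, 24, 25, 27, 30}

A ∪ B = {1, 3, 12, 14, 15, 17, 19, 23, 24, 25, 27, 30}


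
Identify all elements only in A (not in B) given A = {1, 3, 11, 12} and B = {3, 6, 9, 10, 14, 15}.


A = {1, 3, 11, 12}
B = {3, 6, 9, 10, 14, 15}
Region: only in A (not in B)
Elements: {1, 11, 12}

Elements only in A (not in B): {1, 11, 12}


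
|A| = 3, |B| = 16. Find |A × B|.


|A × B| = |A| × |B|
= 3 × 16
= 48

|A × B| = 48


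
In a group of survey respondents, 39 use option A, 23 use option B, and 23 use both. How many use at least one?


|A ∪ B| = |A| + |B| - |A ∩ B|
= 39 + 23 - 23
= 39

|A ∪ B| = 39


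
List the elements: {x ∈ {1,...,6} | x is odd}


Checking each candidate:
Condition: odd numbers in {1,...,6}
Result = {1, 3, 5}

{1, 3, 5}


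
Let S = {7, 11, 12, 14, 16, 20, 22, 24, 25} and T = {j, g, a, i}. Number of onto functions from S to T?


n = |S| = 9, k = |T| = 4. Surjections via inclusion-exclusion:
S(n,k) = Σ(-1)^i × C(k,i) × (k-i)^n, i=0 to k
i=0: (-1)^0×C(4,0)×4^9 = 262144
i=1: (-1)^1×C(4,1)×3^9 = -78732
i=2: (-1)^2×C(4,2)×2^9 = 3072
i=3: (-1)^3×C(4,3)×1^9 = -4
i=4: (-1)^4×C(4,4)×0^9 = 0
Total = 186480

Number of surjections = 186480


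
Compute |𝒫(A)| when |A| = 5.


Number of subsets = 2^n
= 2^5
= 32

|P(A)| = 32


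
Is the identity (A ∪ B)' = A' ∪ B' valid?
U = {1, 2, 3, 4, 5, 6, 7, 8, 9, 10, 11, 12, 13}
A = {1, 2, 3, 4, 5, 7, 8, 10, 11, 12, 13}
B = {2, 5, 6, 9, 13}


LHS: A ∪ B = {1, 2, 3, 4, 5, 6, 7, 8, 9, 10, 11, 12, 13}
(A ∪ B)' = U \ (A ∪ B) = ∅
A' = {6, 9}, B' = {1, 3, 4, 7, 8, 10, 11, 12}
Claimed RHS: A' ∪ B' = {1, 3, 4, 6, 7, 8, 9, 10, 11, 12}
Identity is INVALID: LHS = ∅ but the RHS claimed here equals {1, 3, 4, 6, 7, 8, 9, 10, 11, 12}. The correct form is (A ∪ B)' = A' ∩ B'.

Identity is invalid: (A ∪ B)' = ∅ but A' ∪ B' = {1, 3, 4, 6, 7, 8, 9, 10, 11, 12}. The correct De Morgan law is (A ∪ B)' = A' ∩ B'.


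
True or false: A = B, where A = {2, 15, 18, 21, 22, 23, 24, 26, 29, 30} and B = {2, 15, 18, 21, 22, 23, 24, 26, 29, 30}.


Two sets are equal iff they have exactly the same elements.
A = {2, 15, 18, 21, 22, 23, 24, 26, 29, 30}
B = {2, 15, 18, 21, 22, 23, 24, 26, 29, 30}
Same elements → A = B

Yes, A = B


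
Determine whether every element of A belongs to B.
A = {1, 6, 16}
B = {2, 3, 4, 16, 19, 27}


A ⊆ B means every element of A is in B.
Elements in A not in B: {1, 6}
So A ⊄ B.

No, A ⊄ B


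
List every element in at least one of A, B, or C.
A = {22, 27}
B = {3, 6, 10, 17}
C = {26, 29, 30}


A ∪ B = {3, 6, 10, 17, 22, 27}
(A ∪ B) ∪ C = {3, 6, 10, 17, 22, 26, 27, 29, 30}

A ∪ B ∪ C = {3, 6, 10, 17, 22, 26, 27, 29, 30}


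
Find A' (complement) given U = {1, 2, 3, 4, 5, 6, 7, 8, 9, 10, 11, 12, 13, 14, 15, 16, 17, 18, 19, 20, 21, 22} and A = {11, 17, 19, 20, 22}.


Aᶜ = U \ A = elements in U but not in A
U = {1, 2, 3, 4, 5, 6, 7, 8, 9, 10, 11, 12, 13, 14, 15, 16, 17, 18, 19, 20, 21, 22}
A = {11, 17, 19, 20, 22}
Aᶜ = {1, 2, 3, 4, 5, 6, 7, 8, 9, 10, 12, 13, 14, 15, 16, 18, 21}

Aᶜ = {1, 2, 3, 4, 5, 6, 7, 8, 9, 10, 12, 13, 14, 15, 16, 18, 21}


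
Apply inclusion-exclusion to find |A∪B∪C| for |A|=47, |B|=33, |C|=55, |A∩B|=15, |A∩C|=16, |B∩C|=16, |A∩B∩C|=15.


|A∪B∪C| = |A|+|B|+|C| - |A∩B|-|A∩C|-|B∩C| + |A∩B∩C|
= 47+33+55 - 15-16-16 + 15
= 135 - 47 + 15
= 103

|A ∪ B ∪ C| = 103


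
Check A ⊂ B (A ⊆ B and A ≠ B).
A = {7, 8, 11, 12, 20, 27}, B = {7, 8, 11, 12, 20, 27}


A ⊂ B requires: A ⊆ B AND A ≠ B.
A ⊆ B? Yes
A = B? Yes
A = B, so A is not a PROPER subset.

No, A is not a proper subset of B


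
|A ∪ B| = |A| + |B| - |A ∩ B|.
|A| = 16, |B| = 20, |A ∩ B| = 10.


|A ∪ B| = |A| + |B| - |A ∩ B|
= 16 + 20 - 10
= 26

|A ∪ B| = 26


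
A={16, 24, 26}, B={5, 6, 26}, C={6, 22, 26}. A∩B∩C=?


A ∩ B = {26}
(A ∩ B) ∩ C = {26}

A ∩ B ∩ C = {26}


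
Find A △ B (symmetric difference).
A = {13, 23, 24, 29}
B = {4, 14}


A △ B = (A \ B) ∪ (B \ A) = elements in exactly one of A or B
A \ B = {13, 23, 24, 29}
B \ A = {4, 14}
A △ B = {4, 13, 14, 23, 24, 29}

A △ B = {4, 13, 14, 23, 24, 29}


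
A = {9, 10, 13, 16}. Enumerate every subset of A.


|A| = 4, so |P(A)| = 2^4 = 16
Enumerate subsets by cardinality (0 to 4):
∅, {9}, {10}, {13}, {16}, {9, 10}, {9, 13}, {9, 16}, {10, 13}, {10, 16}, {13, 16}, {9, 10, 13}, {9, 10, 16}, {9, 13, 16}, {10, 13, 16}, {9, 10, 13, 16}

P(A) has 16 subsets: ∅, {9}, {10}, {13}, {16}, {9, 10}, {9, 13}, {9, 16}, {10, 13}, {10, 16}, {13, 16}, {9, 10, 13}, {9, 10, 16}, {9, 13, 16}, {10, 13, 16}, {9, 10, 13, 16}


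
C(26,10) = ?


C(n,k) = n! / (k!(n-k)!)
C(26,10) = 26! / (10!16!)
= 5311735

C(26,10) = 5311735


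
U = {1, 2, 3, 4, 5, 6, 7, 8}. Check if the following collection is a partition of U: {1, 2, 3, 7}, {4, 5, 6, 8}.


A partition requires: (1) non-empty parts, (2) pairwise disjoint, (3) union = U
Parts: {1, 2, 3, 7}, {4, 5, 6, 8}
Union of parts: {1, 2, 3, 4, 5, 6, 7, 8}
U = {1, 2, 3, 4, 5, 6, 7, 8}
All non-empty? True
Pairwise disjoint? True
Covers U? True

Yes, valid partition


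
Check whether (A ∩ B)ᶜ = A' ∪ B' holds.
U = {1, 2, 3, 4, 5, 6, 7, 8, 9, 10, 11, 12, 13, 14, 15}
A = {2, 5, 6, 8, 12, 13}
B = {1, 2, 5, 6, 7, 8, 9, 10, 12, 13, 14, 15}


LHS: A ∩ B = {2, 5, 6, 8, 12, 13}
(A ∩ B)' = U \ (A ∩ B) = {1, 3, 4, 7, 9, 10, 11, 14, 15}
A' = {1, 3, 4, 7, 9, 10, 11, 14, 15}, B' = {3, 4, 11}
Claimed RHS: A' ∪ B' = {1, 3, 4, 7, 9, 10, 11, 14, 15}
Identity is VALID: LHS = RHS = {1, 3, 4, 7, 9, 10, 11, 14, 15} ✓

Identity is valid. (A ∩ B)' = A' ∪ B' = {1, 3, 4, 7, 9, 10, 11, 14, 15}


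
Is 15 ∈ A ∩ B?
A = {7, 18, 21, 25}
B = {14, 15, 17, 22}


A = {7, 18, 21, 25}, B = {14, 15, 17, 22}
A ∩ B = elements in both A and B
A ∩ B = ∅
Checking if 15 ∈ A ∩ B
15 is not in A ∩ B → False

15 ∉ A ∩ B


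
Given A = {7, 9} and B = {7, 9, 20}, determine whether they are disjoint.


Disjoint means A ∩ B = ∅.
A ∩ B = {7, 9}
A ∩ B ≠ ∅, so A and B are NOT disjoint.

No, A and B are not disjoint (A ∩ B = {7, 9})


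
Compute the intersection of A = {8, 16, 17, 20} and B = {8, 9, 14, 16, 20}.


A ∩ B = elements in both A and B
A = {8, 16, 17, 20}
B = {8, 9, 14, 16, 20}
A ∩ B = {8, 16, 20}

A ∩ B = {8, 16, 20}


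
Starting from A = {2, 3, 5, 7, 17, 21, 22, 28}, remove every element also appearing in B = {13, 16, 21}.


A \ B = elements in A but not in B
A = {2, 3, 5, 7, 17, 21, 22, 28}
B = {13, 16, 21}
Remove from A any elements in B
A \ B = {2, 3, 5, 7, 17, 22, 28}

A \ B = {2, 3, 5, 7, 17, 22, 28}


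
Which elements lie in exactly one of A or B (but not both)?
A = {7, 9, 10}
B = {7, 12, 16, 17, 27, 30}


A △ B = (A \ B) ∪ (B \ A) = elements in exactly one of A or B
A \ B = {9, 10}
B \ A = {12, 16, 17, 27, 30}
A △ B = {9, 10, 12, 16, 17, 27, 30}

A △ B = {9, 10, 12, 16, 17, 27, 30}


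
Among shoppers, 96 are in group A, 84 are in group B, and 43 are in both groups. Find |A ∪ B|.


|A ∪ B| = |A| + |B| - |A ∩ B|
= 96 + 84 - 43
= 137

|A ∪ B| = 137


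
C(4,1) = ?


C(n,k) = n! / (k!(n-k)!)
C(4,1) = 4! / (1!3!)
= 4

C(4,1) = 4


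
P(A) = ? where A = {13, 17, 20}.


|A| = 3, so |P(A)| = 2^3 = 8
Enumerate subsets by cardinality (0 to 3):
∅, {13}, {17}, {20}, {13, 17}, {13, 20}, {17, 20}, {13, 17, 20}

P(A) has 8 subsets: ∅, {13}, {17}, {20}, {13, 17}, {13, 20}, {17, 20}, {13, 17, 20}


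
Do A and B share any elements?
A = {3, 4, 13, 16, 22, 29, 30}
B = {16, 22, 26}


Disjoint means A ∩ B = ∅.
A ∩ B = {16, 22}
A ∩ B ≠ ∅, so A and B are NOT disjoint.

Yes — A and B share the element(s) of A ∩ B = {16, 22}, so they are not disjoint


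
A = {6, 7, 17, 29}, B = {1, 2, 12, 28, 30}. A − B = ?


A \ B = elements in A but not in B
A = {6, 7, 17, 29}
B = {1, 2, 12, 28, 30}
Remove from A any elements in B
A \ B = {6, 7, 17, 29}

A \ B = {6, 7, 17, 29}


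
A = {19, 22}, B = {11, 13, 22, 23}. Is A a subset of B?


A ⊆ B means every element of A is in B.
Elements in A not in B: {19}
So A ⊄ B.

No, A ⊄ B


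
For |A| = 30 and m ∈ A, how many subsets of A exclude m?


Subsets of A avoiding m are subsets of A \ {m}, which has 29 elements.
Count = 2^(n-1) = 2^29
= 536870912

Number of subsets avoiding m = 536870912


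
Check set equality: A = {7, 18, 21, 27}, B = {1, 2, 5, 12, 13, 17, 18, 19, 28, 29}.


Two sets are equal iff they have exactly the same elements.
A = {7, 18, 21, 27}
B = {1, 2, 5, 12, 13, 17, 18, 19, 28, 29}
Differences: {1, 2, 5, 7, 12, 13, 17, 19, 21, 27, 28, 29}
A ≠ B

No, A ≠ B


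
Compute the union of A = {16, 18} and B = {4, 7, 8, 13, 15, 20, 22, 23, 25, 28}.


A ∪ B = all elements in A or B (or both)
A = {16, 18}
B = {4, 7, 8, 13, 15, 20, 22, 23, 25, 28}
A ∪ B = {4, 7, 8, 13, 15, 16, 18, 20, 22, 23, 25, 28}

A ∪ B = {4, 7, 8, 13, 15, 16, 18, 20, 22, 23, 25, 28}


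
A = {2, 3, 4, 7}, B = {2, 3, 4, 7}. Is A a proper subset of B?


A ⊂ B requires: A ⊆ B AND A ≠ B.
A ⊆ B? Yes
A = B? Yes
A = B, so A is not a PROPER subset.

No, A is not a proper subset of B


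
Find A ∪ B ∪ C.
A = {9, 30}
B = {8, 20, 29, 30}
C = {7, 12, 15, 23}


A ∪ B = {8, 9, 20, 29, 30}
(A ∪ B) ∪ C = {7, 8, 9, 12, 15, 20, 23, 29, 30}

A ∪ B ∪ C = {7, 8, 9, 12, 15, 20, 23, 29, 30}


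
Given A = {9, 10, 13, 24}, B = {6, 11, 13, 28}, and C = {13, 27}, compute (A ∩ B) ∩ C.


A ∩ B = {13}
(A ∩ B) ∩ C = {13}

A ∩ B ∩ C = {13}


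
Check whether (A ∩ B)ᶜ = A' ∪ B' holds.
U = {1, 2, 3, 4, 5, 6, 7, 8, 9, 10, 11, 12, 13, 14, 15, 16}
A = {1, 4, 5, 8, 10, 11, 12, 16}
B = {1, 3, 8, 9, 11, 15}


LHS: A ∩ B = {1, 8, 11}
(A ∩ B)' = U \ (A ∩ B) = {2, 3, 4, 5, 6, 7, 9, 10, 12, 13, 14, 15, 16}
A' = {2, 3, 6, 7, 9, 13, 14, 15}, B' = {2, 4, 5, 6, 7, 10, 12, 13, 14, 16}
Claimed RHS: A' ∪ B' = {2, 3, 4, 5, 6, 7, 9, 10, 12, 13, 14, 15, 16}
Identity is VALID: LHS = RHS = {2, 3, 4, 5, 6, 7, 9, 10, 12, 13, 14, 15, 16} ✓

Identity is valid. (A ∩ B)' = A' ∪ B' = {2, 3, 4, 5, 6, 7, 9, 10, 12, 13, 14, 15, 16}


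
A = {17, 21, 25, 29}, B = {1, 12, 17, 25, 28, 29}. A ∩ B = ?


A ∩ B = elements in both A and B
A = {17, 21, 25, 29}
B = {1, 12, 17, 25, 28, 29}
A ∩ B = {17, 25, 29}

A ∩ B = {17, 25, 29}


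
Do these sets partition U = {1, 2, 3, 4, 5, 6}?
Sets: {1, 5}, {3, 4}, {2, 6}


A partition requires: (1) non-empty parts, (2) pairwise disjoint, (3) union = U
Parts: {1, 5}, {3, 4}, {2, 6}
Union of parts: {1, 2, 3, 4, 5, 6}
U = {1, 2, 3, 4, 5, 6}
All non-empty? True
Pairwise disjoint? True
Covers U? True

Yes, valid partition


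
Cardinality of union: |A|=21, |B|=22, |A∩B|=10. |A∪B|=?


|A ∪ B| = |A| + |B| - |A ∩ B|
= 21 + 22 - 10
= 33

|A ∪ B| = 33


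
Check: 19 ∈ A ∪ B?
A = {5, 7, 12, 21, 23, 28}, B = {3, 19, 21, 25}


A = {5, 7, 12, 21, 23, 28}, B = {3, 19, 21, 25}
A ∪ B = all elements in A or B
A ∪ B = {3, 5, 7, 12, 19, 21, 23, 25, 28}
Checking if 19 ∈ A ∪ B
19 is in A ∪ B → True

19 ∈ A ∪ B


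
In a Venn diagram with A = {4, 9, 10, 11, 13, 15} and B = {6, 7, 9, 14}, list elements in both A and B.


A = {4, 9, 10, 11, 13, 15}
B = {6, 7, 9, 14}
Region: in both A and B
Elements: {9}

Elements in both A and B: {9}


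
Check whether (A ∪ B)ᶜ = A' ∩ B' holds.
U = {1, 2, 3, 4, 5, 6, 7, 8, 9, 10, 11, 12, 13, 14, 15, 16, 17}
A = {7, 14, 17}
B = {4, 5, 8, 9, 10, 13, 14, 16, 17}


LHS: A ∪ B = {4, 5, 7, 8, 9, 10, 13, 14, 16, 17}
(A ∪ B)' = U \ (A ∪ B) = {1, 2, 3, 6, 11, 12, 15}
A' = {1, 2, 3, 4, 5, 6, 8, 9, 10, 11, 12, 13, 15, 16}, B' = {1, 2, 3, 6, 7, 11, 12, 15}
Claimed RHS: A' ∩ B' = {1, 2, 3, 6, 11, 12, 15}
Identity is VALID: LHS = RHS = {1, 2, 3, 6, 11, 12, 15} ✓

Identity is valid. (A ∪ B)' = A' ∩ B' = {1, 2, 3, 6, 11, 12, 15}


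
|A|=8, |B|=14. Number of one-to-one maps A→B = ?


An injection sends each of |A| = 8 inputs to a distinct output in B.
# injections = |B|·(|B|-1)·…·(|B|-|A|+1) = 14! / (14 - 8)!
= 14 × 13 × 12 × 11 × 10 × 9 × 8 × 7
= 121080960

Number of injections = 121080960


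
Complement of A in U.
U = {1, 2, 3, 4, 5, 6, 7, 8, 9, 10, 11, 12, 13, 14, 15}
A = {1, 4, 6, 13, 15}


Aᶜ = U \ A = elements in U but not in A
U = {1, 2, 3, 4, 5, 6, 7, 8, 9, 10, 11, 12, 13, 14, 15}
A = {1, 4, 6, 13, 15}
Aᶜ = {2, 3, 5, 7, 8, 9, 10, 11, 12, 14}

Aᶜ = {2, 3, 5, 7, 8, 9, 10, 11, 12, 14}


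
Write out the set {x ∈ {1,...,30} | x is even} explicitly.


Checking each candidate:
Condition: even numbers in {1,...,30}
Result = {2, 4, 6, 8, 10, 12, 14, 16, 18, 20, 22, 24, 26, 28, 30}

{2, 4, 6, 8, 10, 12, 14, 16, 18, 20, 22, 24, 26, 28, 30}


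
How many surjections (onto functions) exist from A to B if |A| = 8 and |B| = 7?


n = |A| = 8, k = |B| = 7. Surjections via inclusion-exclusion:
S(n,k) = Σ(-1)^i × C(k,i) × (k-i)^n, i=0 to k
i=0: (-1)^0×C(7,0)×7^8 = 5764801
i=1: (-1)^1×C(7,1)×6^8 = -11757312
i=2: (-1)^2×C(7,2)×5^8 = 8203125
i=3: (-1)^3×C(7,3)×4^8 = -2293760
i=4: (-1)^4×C(7,4)×3^8 = 229635
i=5: (-1)^5×C(7,5)×2^8 = -5376
i=6: (-1)^6×C(7,6)×1^8 = 7
i=7: (-1)^7×C(7,7)×0^8 = 0
Total = 141120

Number of surjections = 141120


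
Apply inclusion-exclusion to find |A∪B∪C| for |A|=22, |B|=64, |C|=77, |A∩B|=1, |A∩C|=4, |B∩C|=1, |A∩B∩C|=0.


|A∪B∪C| = |A|+|B|+|C| - |A∩B|-|A∩C|-|B∩C| + |A∩B∩C|
= 22+64+77 - 1-4-1 + 0
= 163 - 6 + 0
= 157

|A ∪ B ∪ C| = 157


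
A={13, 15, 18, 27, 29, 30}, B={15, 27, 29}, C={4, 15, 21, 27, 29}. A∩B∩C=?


A ∩ B = {15, 27, 29}
(A ∩ B) ∩ C = {15, 27, 29}

A ∩ B ∩ C = {15, 27, 29}


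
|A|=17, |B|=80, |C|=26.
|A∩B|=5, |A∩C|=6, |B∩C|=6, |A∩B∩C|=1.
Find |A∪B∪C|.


|A∪B∪C| = |A|+|B|+|C| - |A∩B|-|A∩C|-|B∩C| + |A∩B∩C|
= 17+80+26 - 5-6-6 + 1
= 123 - 17 + 1
= 107

|A ∪ B ∪ C| = 107


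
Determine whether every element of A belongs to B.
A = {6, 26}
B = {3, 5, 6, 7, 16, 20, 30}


A ⊆ B means every element of A is in B.
Elements in A not in B: {26}
So A ⊄ B.

No, A ⊄ B


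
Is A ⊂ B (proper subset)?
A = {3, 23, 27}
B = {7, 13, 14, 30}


A ⊂ B requires: A ⊆ B AND A ≠ B.
A ⊆ B? No
A ⊄ B, so A is not a proper subset.

No, A is not a proper subset of B


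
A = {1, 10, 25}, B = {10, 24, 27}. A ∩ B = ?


A ∩ B = elements in both A and B
A = {1, 10, 25}
B = {10, 24, 27}
A ∩ B = {10}

A ∩ B = {10}


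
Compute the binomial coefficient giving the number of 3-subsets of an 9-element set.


C(n,k) = n! / (k!(n-k)!)
C(9,3) = 9! / (3!6!)
= 84

C(9,3) = 84


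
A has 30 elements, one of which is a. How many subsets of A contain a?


Subsets of A containing a correspond to subsets of A \ {a}, which has 29 elements.
Count = 2^(n-1) = 2^29
= 536870912

Number of subsets containing a = 536870912


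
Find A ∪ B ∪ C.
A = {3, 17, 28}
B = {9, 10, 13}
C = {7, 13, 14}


A ∪ B = {3, 9, 10, 13, 17, 28}
(A ∪ B) ∪ C = {3, 7, 9, 10, 13, 14, 17, 28}

A ∪ B ∪ C = {3, 7, 9, 10, 13, 14, 17, 28}


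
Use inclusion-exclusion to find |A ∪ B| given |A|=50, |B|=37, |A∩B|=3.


|A ∪ B| = |A| + |B| - |A ∩ B|
= 50 + 37 - 3
= 84

|A ∪ B| = 84


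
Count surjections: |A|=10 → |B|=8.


n = |A| = 10, k = |B| = 8. Surjections via inclusion-exclusion:
S(n,k) = Σ(-1)^i × C(k,i) × (k-i)^n, i=0 to k
i=0: (-1)^0×C(8,0)×8^10 = 1073741824
i=1: (-1)^1×C(8,1)×7^10 = -2259801992
i=2: (-1)^2×C(8,2)×6^10 = 1693052928
i=3: (-1)^3×C(8,3)×5^10 = -546875000
i=4: (-1)^4×C(8,4)×4^10 = 73400320
i=5: (-1)^5×C(8,5)×3^10 = -3306744
i=6: (-1)^6×C(8,6)×2^10 = 28672
i=7: (-1)^7×C(8,7)×1^10 = -8
i=8: (-1)^8×C(8,8)×0^10 = 0
Total = 30240000

Number of surjections = 30240000


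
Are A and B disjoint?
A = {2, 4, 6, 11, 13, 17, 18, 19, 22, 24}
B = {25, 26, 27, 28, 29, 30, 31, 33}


Disjoint means A ∩ B = ∅.
A ∩ B = ∅
A ∩ B = ∅, so A and B are disjoint.

Yes, A and B are disjoint


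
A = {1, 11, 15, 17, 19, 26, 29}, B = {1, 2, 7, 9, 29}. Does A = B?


Two sets are equal iff they have exactly the same elements.
A = {1, 11, 15, 17, 19, 26, 29}
B = {1, 2, 7, 9, 29}
Differences: {2, 7, 9, 11, 15, 17, 19, 26}
A ≠ B

No, A ≠ B


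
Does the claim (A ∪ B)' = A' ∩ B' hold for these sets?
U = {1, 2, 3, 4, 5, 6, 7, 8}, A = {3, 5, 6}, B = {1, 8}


LHS: A ∪ B = {1, 3, 5, 6, 8}
(A ∪ B)' = U \ (A ∪ B) = {2, 4, 7}
A' = {1, 2, 4, 7, 8}, B' = {2, 3, 4, 5, 6, 7}
Claimed RHS: A' ∩ B' = {2, 4, 7}
Identity is VALID: LHS = RHS = {2, 4, 7} ✓

Identity is valid. (A ∪ B)' = A' ∩ B' = {2, 4, 7}


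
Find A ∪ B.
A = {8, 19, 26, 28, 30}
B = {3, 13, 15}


A ∪ B = all elements in A or B (or both)
A = {8, 19, 26, 28, 30}
B = {3, 13, 15}
A ∪ B = {3, 8, 13, 15, 19, 26, 28, 30}

A ∪ B = {3, 8, 13, 15, 19, 26, 28, 30}


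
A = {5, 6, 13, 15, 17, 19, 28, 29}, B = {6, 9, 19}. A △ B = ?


A △ B = (A \ B) ∪ (B \ A) = elements in exactly one of A or B
A \ B = {5, 13, 15, 17, 28, 29}
B \ A = {9}
A △ B = {5, 9, 13, 15, 17, 28, 29}

A △ B = {5, 9, 13, 15, 17, 28, 29}


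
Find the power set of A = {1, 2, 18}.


|A| = 3, so |P(A)| = 2^3 = 8
Enumerate subsets by cardinality (0 to 3):
∅, {1}, {2}, {18}, {1, 2}, {1, 18}, {2, 18}, {1, 2, 18}

P(A) has 8 subsets: ∅, {1}, {2}, {18}, {1, 2}, {1, 18}, {2, 18}, {1, 2, 18}


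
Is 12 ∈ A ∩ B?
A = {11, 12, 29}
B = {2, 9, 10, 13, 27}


A = {11, 12, 29}, B = {2, 9, 10, 13, 27}
A ∩ B = elements in both A and B
A ∩ B = ∅
Checking if 12 ∈ A ∩ B
12 is not in A ∩ B → False

12 ∉ A ∩ B


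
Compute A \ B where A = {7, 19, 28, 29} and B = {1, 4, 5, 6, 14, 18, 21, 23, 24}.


A \ B = elements in A but not in B
A = {7, 19, 28, 29}
B = {1, 4, 5, 6, 14, 18, 21, 23, 24}
Remove from A any elements in B
A \ B = {7, 19, 28, 29}

A \ B = {7, 19, 28, 29}


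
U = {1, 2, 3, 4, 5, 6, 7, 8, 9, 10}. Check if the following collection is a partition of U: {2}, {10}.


A partition requires: (1) non-empty parts, (2) pairwise disjoint, (3) union = U
Parts: {2}, {10}
Union of parts: {2, 10}
U = {1, 2, 3, 4, 5, 6, 7, 8, 9, 10}
All non-empty? True
Pairwise disjoint? True
Covers U? False

No, not a valid partition


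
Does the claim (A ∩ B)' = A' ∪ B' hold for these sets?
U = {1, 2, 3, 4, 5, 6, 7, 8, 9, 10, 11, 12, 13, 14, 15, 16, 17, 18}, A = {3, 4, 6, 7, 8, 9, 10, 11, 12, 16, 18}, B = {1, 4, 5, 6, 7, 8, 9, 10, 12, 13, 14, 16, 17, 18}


LHS: A ∩ B = {4, 6, 7, 8, 9, 10, 12, 16, 18}
(A ∩ B)' = U \ (A ∩ B) = {1, 2, 3, 5, 11, 13, 14, 15, 17}
A' = {1, 2, 5, 13, 14, 15, 17}, B' = {2, 3, 11, 15}
Claimed RHS: A' ∪ B' = {1, 2, 3, 5, 11, 13, 14, 15, 17}
Identity is VALID: LHS = RHS = {1, 2, 3, 5, 11, 13, 14, 15, 17} ✓

Identity is valid. (A ∩ B)' = A' ∪ B' = {1, 2, 3, 5, 11, 13, 14, 15, 17}


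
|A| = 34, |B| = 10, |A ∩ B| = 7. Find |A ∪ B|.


|A ∪ B| = |A| + |B| - |A ∩ B|
= 34 + 10 - 7
= 37

|A ∪ B| = 37


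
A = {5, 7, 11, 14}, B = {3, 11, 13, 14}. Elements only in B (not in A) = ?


A = {5, 7, 11, 14}
B = {3, 11, 13, 14}
Region: only in B (not in A)
Elements: {3, 13}

Elements only in B (not in A): {3, 13}


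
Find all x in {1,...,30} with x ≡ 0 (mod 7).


Checking each candidate:
Condition: x in {1,...,30} with x ≡ 0 (mod 7)
Result = {7, 14, 21, 28}

{7, 14, 21, 28}


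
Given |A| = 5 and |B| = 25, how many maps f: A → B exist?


Each of |A| = 5 inputs maps to any of |B| = 25 outputs.
# functions = |B|^|A| = 25^5
= 9765625

Number of functions = 9765625


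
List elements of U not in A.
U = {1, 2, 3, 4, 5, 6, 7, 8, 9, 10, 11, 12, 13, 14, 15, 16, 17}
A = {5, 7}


Aᶜ = U \ A = elements in U but not in A
U = {1, 2, 3, 4, 5, 6, 7, 8, 9, 10, 11, 12, 13, 14, 15, 16, 17}
A = {5, 7}
Aᶜ = {1, 2, 3, 4, 6, 8, 9, 10, 11, 12, 13, 14, 15, 16, 17}

Aᶜ = {1, 2, 3, 4, 6, 8, 9, 10, 11, 12, 13, 14, 15, 16, 17}


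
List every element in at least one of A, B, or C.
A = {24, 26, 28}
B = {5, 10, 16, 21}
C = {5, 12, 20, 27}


A ∪ B = {5, 10, 16, 21, 24, 26, 28}
(A ∪ B) ∪ C = {5, 10, 12, 16, 20, 21, 24, 26, 27, 28}

A ∪ B ∪ C = {5, 10, 12, 16, 20, 21, 24, 26, 27, 28}


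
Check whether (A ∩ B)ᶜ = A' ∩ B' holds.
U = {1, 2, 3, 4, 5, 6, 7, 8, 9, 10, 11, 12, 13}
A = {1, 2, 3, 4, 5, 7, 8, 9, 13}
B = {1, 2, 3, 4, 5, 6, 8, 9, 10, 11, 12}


LHS: A ∩ B = {1, 2, 3, 4, 5, 8, 9}
(A ∩ B)' = U \ (A ∩ B) = {6, 7, 10, 11, 12, 13}
A' = {6, 10, 11, 12}, B' = {7, 13}
Claimed RHS: A' ∩ B' = ∅
Identity is INVALID: LHS = {6, 7, 10, 11, 12, 13} but the RHS claimed here equals ∅. The correct form is (A ∩ B)' = A' ∪ B'.

Identity is invalid: (A ∩ B)' = {6, 7, 10, 11, 12, 13} but A' ∩ B' = ∅. The correct De Morgan law is (A ∩ B)' = A' ∪ B'.


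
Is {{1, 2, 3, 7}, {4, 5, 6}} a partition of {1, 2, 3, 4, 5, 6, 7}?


A partition requires: (1) non-empty parts, (2) pairwise disjoint, (3) union = U
Parts: {1, 2, 3, 7}, {4, 5, 6}
Union of parts: {1, 2, 3, 4, 5, 6, 7}
U = {1, 2, 3, 4, 5, 6, 7}
All non-empty? True
Pairwise disjoint? True
Covers U? True

Yes, valid partition


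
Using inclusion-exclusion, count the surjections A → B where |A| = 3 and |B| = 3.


n = |A| = 3, k = |B| = 3. Surjections via inclusion-exclusion:
S(n,k) = Σ(-1)^i × C(k,i) × (k-i)^n, i=0 to k
i=0: (-1)^0×C(3,0)×3^3 = 27
i=1: (-1)^1×C(3,1)×2^3 = -24
i=2: (-1)^2×C(3,2)×1^3 = 3
i=3: (-1)^3×C(3,3)×0^3 = 0
Total = 6

Number of surjections = 6


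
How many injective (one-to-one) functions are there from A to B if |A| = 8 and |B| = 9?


An injection sends each of |A| = 8 inputs to a distinct output in B.
# injections = |B|·(|B|-1)·…·(|B|-|A|+1) = 9! / (9 - 8)!
= 9 × 8 × 7 × 6 × 5 × 4 × 3 × 2
= 362880

Number of injections = 362880


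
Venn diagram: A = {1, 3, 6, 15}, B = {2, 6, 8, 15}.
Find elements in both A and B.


A = {1, 3, 6, 15}
B = {2, 6, 8, 15}
Region: in both A and B
Elements: {6, 15}

Elements in both A and B: {6, 15}


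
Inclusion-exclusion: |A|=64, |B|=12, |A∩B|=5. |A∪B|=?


|A ∪ B| = |A| + |B| - |A ∩ B|
= 64 + 12 - 5
= 71

|A ∪ B| = 71


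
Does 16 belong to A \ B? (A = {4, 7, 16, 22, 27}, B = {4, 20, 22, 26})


A = {4, 7, 16, 22, 27}, B = {4, 20, 22, 26}
A \ B = elements in A but not in B
A \ B = {7, 16, 27}
Checking if 16 ∈ A \ B
16 is in A \ B → True

16 ∈ A \ B


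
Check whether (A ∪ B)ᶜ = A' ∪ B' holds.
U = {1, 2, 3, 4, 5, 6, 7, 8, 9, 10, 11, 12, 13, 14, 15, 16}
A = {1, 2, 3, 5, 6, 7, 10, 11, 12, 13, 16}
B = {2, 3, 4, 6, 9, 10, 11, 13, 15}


LHS: A ∪ B = {1, 2, 3, 4, 5, 6, 7, 9, 10, 11, 12, 13, 15, 16}
(A ∪ B)' = U \ (A ∪ B) = {8, 14}
A' = {4, 8, 9, 14, 15}, B' = {1, 5, 7, 8, 12, 14, 16}
Claimed RHS: A' ∪ B' = {1, 4, 5, 7, 8, 9, 12, 14, 15, 16}
Identity is INVALID: LHS = {8, 14} but the RHS claimed here equals {1, 4, 5, 7, 8, 9, 12, 14, 15, 16}. The correct form is (A ∪ B)' = A' ∩ B'.

Identity is invalid: (A ∪ B)' = {8, 14} but A' ∪ B' = {1, 4, 5, 7, 8, 9, 12, 14, 15, 16}. The correct De Morgan law is (A ∪ B)' = A' ∩ B'.


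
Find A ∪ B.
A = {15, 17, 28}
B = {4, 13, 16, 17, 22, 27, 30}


A ∪ B = all elements in A or B (or both)
A = {15, 17, 28}
B = {4, 13, 16, 17, 22, 27, 30}
A ∪ B = {4, 13, 15, 16, 17, 22, 27, 28, 30}

A ∪ B = {4, 13, 15, 16, 17, 22, 27, 28, 30}


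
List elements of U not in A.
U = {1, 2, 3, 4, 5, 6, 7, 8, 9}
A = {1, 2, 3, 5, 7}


Aᶜ = U \ A = elements in U but not in A
U = {1, 2, 3, 4, 5, 6, 7, 8, 9}
A = {1, 2, 3, 5, 7}
Aᶜ = {4, 6, 8, 9}

Aᶜ = {4, 6, 8, 9}


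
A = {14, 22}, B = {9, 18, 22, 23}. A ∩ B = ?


A ∩ B = elements in both A and B
A = {14, 22}
B = {9, 18, 22, 23}
A ∩ B = {22}

A ∩ B = {22}


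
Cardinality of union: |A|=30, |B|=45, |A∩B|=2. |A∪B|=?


|A ∪ B| = |A| + |B| - |A ∩ B|
= 30 + 45 - 2
= 73

|A ∪ B| = 73


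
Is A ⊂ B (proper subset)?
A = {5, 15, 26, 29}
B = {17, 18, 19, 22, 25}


A ⊂ B requires: A ⊆ B AND A ≠ B.
A ⊆ B? No
A ⊄ B, so A is not a proper subset.

No, A is not a proper subset of B


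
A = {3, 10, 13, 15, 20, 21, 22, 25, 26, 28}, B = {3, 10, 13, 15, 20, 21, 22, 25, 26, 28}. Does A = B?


Two sets are equal iff they have exactly the same elements.
A = {3, 10, 13, 15, 20, 21, 22, 25, 26, 28}
B = {3, 10, 13, 15, 20, 21, 22, 25, 26, 28}
Same elements → A = B

Yes, A = B


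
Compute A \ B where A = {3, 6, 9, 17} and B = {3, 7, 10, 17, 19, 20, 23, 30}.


A \ B = elements in A but not in B
A = {3, 6, 9, 17}
B = {3, 7, 10, 17, 19, 20, 23, 30}
Remove from A any elements in B
A \ B = {6, 9}

A \ B = {6, 9}


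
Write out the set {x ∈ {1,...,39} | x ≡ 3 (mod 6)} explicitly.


Checking each candidate:
Condition: x in {1,...,39} with x ≡ 3 (mod 6)
Result = {3, 9, 15, 21, 27, 33, 39}

{3, 9, 15, 21, 27, 33, 39}


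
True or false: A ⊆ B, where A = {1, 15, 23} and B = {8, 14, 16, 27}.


A ⊆ B means every element of A is in B.
Elements in A not in B: {1, 15, 23}
So A ⊄ B.

No, A ⊄ B


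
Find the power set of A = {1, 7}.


|A| = 2, so |P(A)| = 2^2 = 4
Enumerate subsets by cardinality (0 to 2):
∅, {1}, {7}, {1, 7}

P(A) has 4 subsets: ∅, {1}, {7}, {1, 7}


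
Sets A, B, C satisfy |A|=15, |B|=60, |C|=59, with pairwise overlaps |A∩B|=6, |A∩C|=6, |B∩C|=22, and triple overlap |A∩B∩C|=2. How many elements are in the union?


|A∪B∪C| = |A|+|B|+|C| - |A∩B|-|A∩C|-|B∩C| + |A∩B∩C|
= 15+60+59 - 6-6-22 + 2
= 134 - 34 + 2
= 102

|A ∪ B ∪ C| = 102


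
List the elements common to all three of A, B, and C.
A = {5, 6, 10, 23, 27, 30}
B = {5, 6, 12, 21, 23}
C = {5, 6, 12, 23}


A ∩ B = {5, 6, 23}
(A ∩ B) ∩ C = {5, 6, 23}

A ∩ B ∩ C = {5, 6, 23}


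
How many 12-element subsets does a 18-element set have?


C(n,k) = n! / (k!(n-k)!)
C(18,12) = 18! / (12!6!)
= 18564

C(18,12) = 18564


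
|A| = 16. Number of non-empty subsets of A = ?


Total subsets = 2^n = 2^16 = 65536
Non-empty subsets exclude the empty set: 2^n - 1
= 65536 - 1
= 65535

Number of non-empty subsets = 65535


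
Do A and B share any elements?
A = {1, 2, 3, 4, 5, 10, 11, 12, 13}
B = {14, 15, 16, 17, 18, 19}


Disjoint means A ∩ B = ∅.
A ∩ B = ∅
A ∩ B = ∅, so A and B are disjoint.

No — A and B share no elements (A ∩ B = ∅), so they are disjoint


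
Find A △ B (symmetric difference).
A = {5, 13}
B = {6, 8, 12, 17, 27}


A △ B = (A \ B) ∪ (B \ A) = elements in exactly one of A or B
A \ B = {5, 13}
B \ A = {6, 8, 12, 17, 27}
A △ B = {5, 6, 8, 12, 13, 17, 27}

A △ B = {5, 6, 8, 12, 13, 17, 27}


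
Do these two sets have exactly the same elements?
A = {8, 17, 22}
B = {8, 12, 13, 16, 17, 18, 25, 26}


Two sets are equal iff they have exactly the same elements.
A = {8, 17, 22}
B = {8, 12, 13, 16, 17, 18, 25, 26}
Differences: {12, 13, 16, 18, 22, 25, 26}
A ≠ B

No, A ≠ B


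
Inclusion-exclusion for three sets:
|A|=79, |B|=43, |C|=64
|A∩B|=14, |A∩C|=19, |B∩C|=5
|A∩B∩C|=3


|A∪B∪C| = |A|+|B|+|C| - |A∩B|-|A∩C|-|B∩C| + |A∩B∩C|
= 79+43+64 - 14-19-5 + 3
= 186 - 38 + 3
= 151

|A ∪ B ∪ C| = 151


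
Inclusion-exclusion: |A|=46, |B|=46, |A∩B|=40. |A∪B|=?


|A ∪ B| = |A| + |B| - |A ∩ B|
= 46 + 46 - 40
= 52

|A ∪ B| = 52


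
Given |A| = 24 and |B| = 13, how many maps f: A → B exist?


Each of |A| = 24 inputs maps to any of |B| = 13 outputs.
# functions = |B|^|A| = 13^24
= 542800770374370512771595361

Number of functions = 542800770374370512771595361


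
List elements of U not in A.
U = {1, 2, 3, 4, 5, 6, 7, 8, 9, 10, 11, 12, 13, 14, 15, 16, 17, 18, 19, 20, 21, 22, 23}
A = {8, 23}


Aᶜ = U \ A = elements in U but not in A
U = {1, 2, 3, 4, 5, 6, 7, 8, 9, 10, 11, 12, 13, 14, 15, 16, 17, 18, 19, 20, 21, 22, 23}
A = {8, 23}
Aᶜ = {1, 2, 3, 4, 5, 6, 7, 9, 10, 11, 12, 13, 14, 15, 16, 17, 18, 19, 20, 21, 22}

Aᶜ = {1, 2, 3, 4, 5, 6, 7, 9, 10, 11, 12, 13, 14, 15, 16, 17, 18, 19, 20, 21, 22}


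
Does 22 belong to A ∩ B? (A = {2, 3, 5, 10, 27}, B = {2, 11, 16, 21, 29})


A = {2, 3, 5, 10, 27}, B = {2, 11, 16, 21, 29}
A ∩ B = elements in both A and B
A ∩ B = {2}
Checking if 22 ∈ A ∩ B
22 is not in A ∩ B → False

22 ∉ A ∩ B


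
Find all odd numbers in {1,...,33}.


Checking each candidate:
Condition: odd numbers in {1,...,33}
Result = {1, 3, 5, 7, 9, 11, 13, 15, 17, 19, 21, 23, 25, 27, 29, 31, 33}

{1, 3, 5, 7, 9, 11, 13, 15, 17, 19, 21, 23, 25, 27, 29, 31, 33}


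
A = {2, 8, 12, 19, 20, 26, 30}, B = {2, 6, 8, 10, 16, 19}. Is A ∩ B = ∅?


Disjoint means A ∩ B = ∅.
A ∩ B = {2, 8, 19}
A ∩ B ≠ ∅, so A and B are NOT disjoint.

No, A and B are not disjoint (A ∩ B = {2, 8, 19})


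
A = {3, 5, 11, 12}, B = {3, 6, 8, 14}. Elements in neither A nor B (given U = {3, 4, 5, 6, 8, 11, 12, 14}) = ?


A = {3, 5, 11, 12}
B = {3, 6, 8, 14}
Region: in neither A nor B (given U = {3, 4, 5, 6, 8, 11, 12, 14})
Elements: {4}

Elements in neither A nor B (given U = {3, 4, 5, 6, 8, 11, 12, 14}): {4}


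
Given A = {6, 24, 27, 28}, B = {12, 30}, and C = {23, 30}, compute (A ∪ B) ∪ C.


A ∪ B = {6, 12, 24, 27, 28, 30}
(A ∪ B) ∪ C = {6, 12, 23, 24, 27, 28, 30}

A ∪ B ∪ C = {6, 12, 23, 24, 27, 28, 30}


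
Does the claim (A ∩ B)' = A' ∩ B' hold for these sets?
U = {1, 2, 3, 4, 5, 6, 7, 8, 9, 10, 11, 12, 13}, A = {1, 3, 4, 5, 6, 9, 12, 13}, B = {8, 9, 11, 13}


LHS: A ∩ B = {9, 13}
(A ∩ B)' = U \ (A ∩ B) = {1, 2, 3, 4, 5, 6, 7, 8, 10, 11, 12}
A' = {2, 7, 8, 10, 11}, B' = {1, 2, 3, 4, 5, 6, 7, 10, 12}
Claimed RHS: A' ∩ B' = {2, 7, 10}
Identity is INVALID: LHS = {1, 2, 3, 4, 5, 6, 7, 8, 10, 11, 12} but the RHS claimed here equals {2, 7, 10}. The correct form is (A ∩ B)' = A' ∪ B'.

Identity is invalid: (A ∩ B)' = {1, 2, 3, 4, 5, 6, 7, 8, 10, 11, 12} but A' ∩ B' = {2, 7, 10}. The correct De Morgan law is (A ∩ B)' = A' ∪ B'.
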